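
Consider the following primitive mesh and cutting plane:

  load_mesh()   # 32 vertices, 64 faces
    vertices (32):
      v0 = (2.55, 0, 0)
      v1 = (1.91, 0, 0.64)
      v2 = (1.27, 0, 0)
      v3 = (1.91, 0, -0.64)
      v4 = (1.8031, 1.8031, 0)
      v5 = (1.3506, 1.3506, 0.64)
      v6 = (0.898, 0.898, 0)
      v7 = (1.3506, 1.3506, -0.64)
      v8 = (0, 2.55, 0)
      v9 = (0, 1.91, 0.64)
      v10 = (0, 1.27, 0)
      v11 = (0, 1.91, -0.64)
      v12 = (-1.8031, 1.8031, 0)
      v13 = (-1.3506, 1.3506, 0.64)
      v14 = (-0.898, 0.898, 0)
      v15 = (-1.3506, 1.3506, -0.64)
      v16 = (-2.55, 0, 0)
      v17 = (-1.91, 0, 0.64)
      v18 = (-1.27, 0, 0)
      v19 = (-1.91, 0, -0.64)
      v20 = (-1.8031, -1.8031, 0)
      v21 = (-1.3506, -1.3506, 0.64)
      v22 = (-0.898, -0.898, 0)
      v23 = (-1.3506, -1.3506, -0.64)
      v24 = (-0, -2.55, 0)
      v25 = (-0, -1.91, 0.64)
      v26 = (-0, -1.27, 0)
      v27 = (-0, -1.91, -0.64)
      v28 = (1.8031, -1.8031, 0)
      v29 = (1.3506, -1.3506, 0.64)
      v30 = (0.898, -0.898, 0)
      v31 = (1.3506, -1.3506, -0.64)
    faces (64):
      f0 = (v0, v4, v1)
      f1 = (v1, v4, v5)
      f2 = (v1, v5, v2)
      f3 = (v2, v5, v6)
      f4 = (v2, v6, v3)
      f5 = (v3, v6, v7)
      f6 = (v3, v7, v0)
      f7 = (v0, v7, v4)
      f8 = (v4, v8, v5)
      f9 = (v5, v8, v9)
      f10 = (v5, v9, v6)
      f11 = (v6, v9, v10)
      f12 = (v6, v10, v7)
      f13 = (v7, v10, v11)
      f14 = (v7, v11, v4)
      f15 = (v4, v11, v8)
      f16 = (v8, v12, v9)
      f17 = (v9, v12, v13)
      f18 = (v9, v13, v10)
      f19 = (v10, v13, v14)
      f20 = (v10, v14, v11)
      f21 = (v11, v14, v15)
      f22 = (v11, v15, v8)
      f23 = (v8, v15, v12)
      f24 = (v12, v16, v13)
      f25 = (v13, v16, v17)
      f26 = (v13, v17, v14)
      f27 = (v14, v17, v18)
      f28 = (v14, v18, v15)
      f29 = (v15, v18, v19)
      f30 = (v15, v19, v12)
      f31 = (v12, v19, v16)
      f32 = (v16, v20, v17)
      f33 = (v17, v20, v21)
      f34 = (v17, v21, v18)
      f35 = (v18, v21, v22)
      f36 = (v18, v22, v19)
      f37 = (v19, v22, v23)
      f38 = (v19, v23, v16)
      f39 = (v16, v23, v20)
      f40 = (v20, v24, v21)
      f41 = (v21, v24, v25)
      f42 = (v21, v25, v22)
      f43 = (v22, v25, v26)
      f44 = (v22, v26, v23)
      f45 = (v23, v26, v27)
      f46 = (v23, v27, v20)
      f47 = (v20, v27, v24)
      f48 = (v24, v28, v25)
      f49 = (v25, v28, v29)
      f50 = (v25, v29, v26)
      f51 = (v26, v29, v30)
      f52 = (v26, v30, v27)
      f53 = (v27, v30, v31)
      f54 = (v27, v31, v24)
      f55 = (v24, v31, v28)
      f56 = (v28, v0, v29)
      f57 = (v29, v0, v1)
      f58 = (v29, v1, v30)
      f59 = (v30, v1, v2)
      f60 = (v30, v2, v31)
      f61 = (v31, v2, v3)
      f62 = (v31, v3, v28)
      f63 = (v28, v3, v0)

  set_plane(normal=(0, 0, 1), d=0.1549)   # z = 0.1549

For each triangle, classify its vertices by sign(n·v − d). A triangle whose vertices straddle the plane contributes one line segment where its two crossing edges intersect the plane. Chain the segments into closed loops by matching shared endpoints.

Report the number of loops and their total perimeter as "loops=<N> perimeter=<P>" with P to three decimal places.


Straddling triangles (32 of 64):
  (v0,v4,v1) [--+] → (1.82897, 1.36669, 0.1549)–(2.3951, 0, 0.1549)  len=1.4793
  (v1,v4,v5) [+-+] → (1.82897, 1.36669, 0.1549)–(1.69358, 1.69358, 0.1549)  len=0.3538
  (v1,v5,v2) [++-] → (1.28951, 0.326887, 0.1549)–(1.4249, 0, 0.1549)  len=0.3538
  (v2,v5,v6) [-+-] → (1.28951, 0.326887, 0.1549)–(1.00754, 1.00754, 0.1549)  len=0.7367
  (v4,v8,v5) [--+] → (0.326887, 2.25971, 0.1549)–(1.69358, 1.69358, 0.1549)  len=1.4793
  (v5,v8,v9) [+-+] → (0.326887, 2.25971, 0.1549)–(0, 2.3951, 0.1549)  len=0.3538
  (v5,v9,v6) [++-] → (0.680656, 1.14294, 0.1549)–(1.00754, 1.00754, 0.1549)  len=0.3538
  (v6,v9,v10) [-+-] → (0.680656, 1.14294, 0.1549)–(0, 1.4249, 0.1549)  len=0.7367
  (v8,v12,v9) [--+] → (-1.36669, 1.82897, 0.1549)–(0, 2.3951, 0.1549)  len=1.4793
  (v9,v12,v13) [+-+] → (-1.36669, 1.82897, 0.1549)–(-1.69358, 1.69358, 0.1549)  len=0.3538
  (v9,v13,v10) [++-] → (-0.326887, 1.28951, 0.1549)–(0, 1.4249, 0.1549)  len=0.3538
  (v10,v13,v14) [-+-] → (-0.326887, 1.28951, 0.1549)–(-1.00754, 1.00754, 0.1549)  len=0.7367
  (v12,v16,v13) [--+] → (-2.25971, 0.326887, 0.1549)–(-1.69358, 1.69358, 0.1549)  len=1.4793
  (v13,v16,v17) [+-+] → (-2.25971, 0.326887, 0.1549)–(-2.3951, 0, 0.1549)  len=0.3538
  (v13,v17,v14) [++-] → (-1.14294, 0.680656, 0.1549)–(-1.00754, 1.00754, 0.1549)  len=0.3538
  (v14,v17,v18) [-+-] → (-1.14294, 0.680656, 0.1549)–(-1.4249, 0, 0.1549)  len=0.7367
  (v16,v20,v17) [--+] → (-1.82897, -1.36669, 0.1549)–(-2.3951, 0, 0.1549)  len=1.4793
  (v17,v20,v21) [+-+] → (-1.82897, -1.36669, 0.1549)–(-1.69358, -1.69358, 0.1549)  len=0.3538
  (v17,v21,v18) [++-] → (-1.28951, -0.326887, 0.1549)–(-1.4249, 0, 0.1549)  len=0.3538
  (v18,v21,v22) [-+-] → (-1.28951, -0.326887, 0.1549)–(-1.00754, -1.00754, 0.1549)  len=0.7367
  (v20,v24,v21) [--+] → (-0.326887, -2.25971, 0.1549)–(-1.69358, -1.69358, 0.1549)  len=1.4793
  (v21,v24,v25) [+-+] → (-0.326887, -2.25971, 0.1549)–(0, -2.3951, 0.1549)  len=0.3538
  (v21,v25,v22) [++-] → (-0.680656, -1.14294, 0.1549)–(-1.00754, -1.00754, 0.1549)  len=0.3538
  (v22,v25,v26) [-+-] → (-0.680656, -1.14294, 0.1549)–(0, -1.4249, 0.1549)  len=0.7367
  (v24,v28,v25) [--+] → (1.36669, -1.82897, 0.1549)–(0, -2.3951, 0.1549)  len=1.4793
  (v25,v28,v29) [+-+] → (1.36669, -1.82897, 0.1549)–(1.69358, -1.69358, 0.1549)  len=0.3538
  (v25,v29,v26) [++-] → (0.326887, -1.28951, 0.1549)–(0, -1.4249, 0.1549)  len=0.3538
  (v26,v29,v30) [-+-] → (0.326887, -1.28951, 0.1549)–(1.00754, -1.00754, 0.1549)  len=0.7367
  (v28,v0,v29) [--+] → (2.25971, -0.326887, 0.1549)–(1.69358, -1.69358, 0.1549)  len=1.4793
  (v29,v0,v1) [+-+] → (2.25971, -0.326887, 0.1549)–(2.3951, 0, 0.1549)  len=0.3538
  (v29,v1,v30) [++-] → (1.14294, -0.680656, 0.1549)–(1.00754, -1.00754, 0.1549)  len=0.3538
  (v30,v1,v2) [-+-] → (1.14294, -0.680656, 0.1549)–(1.4249, 0, 0.1549)  len=0.7367

Chained into 2 loop(s):
  loop 1: 16 segments, perimeter = 14.6650
  loop 2: 16 segments, perimeter = 8.7245
Total perimeter = 23.390

loops=2 perimeter=23.390


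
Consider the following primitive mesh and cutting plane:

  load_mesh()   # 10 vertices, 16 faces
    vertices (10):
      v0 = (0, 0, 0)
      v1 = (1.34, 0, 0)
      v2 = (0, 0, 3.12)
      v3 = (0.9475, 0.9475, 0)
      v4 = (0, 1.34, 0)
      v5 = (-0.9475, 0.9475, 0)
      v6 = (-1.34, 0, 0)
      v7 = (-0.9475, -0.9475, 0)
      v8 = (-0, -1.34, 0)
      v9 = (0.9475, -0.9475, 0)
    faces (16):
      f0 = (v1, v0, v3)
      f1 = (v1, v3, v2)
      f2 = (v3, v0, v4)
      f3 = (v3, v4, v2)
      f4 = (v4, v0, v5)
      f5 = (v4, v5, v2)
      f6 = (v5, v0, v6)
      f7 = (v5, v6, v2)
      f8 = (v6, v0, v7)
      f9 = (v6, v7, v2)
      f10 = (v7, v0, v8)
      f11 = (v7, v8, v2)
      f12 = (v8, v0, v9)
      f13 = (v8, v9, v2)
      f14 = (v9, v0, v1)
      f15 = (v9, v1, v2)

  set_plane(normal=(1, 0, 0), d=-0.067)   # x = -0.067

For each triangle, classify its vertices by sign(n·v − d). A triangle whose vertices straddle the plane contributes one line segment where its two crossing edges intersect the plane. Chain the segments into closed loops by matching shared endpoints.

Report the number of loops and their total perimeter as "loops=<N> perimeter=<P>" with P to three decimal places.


loops=1 perimeter=9.122

Straddling triangles (8 of 16):
  (v4,v0,v5) [++-] → (-0.067, 0.067, 0)–(-0.067, 1.31225, 0)  len=1.2452
  (v4,v5,v2) [+-+] → (-0.067, 1.31225, 0)–(-0.067, 0.067, 2.89938)  len=3.1555
  (v5,v0,v6) [-+-] → (-0.067, 0.067, 0)–(-0.067, 0, 0)  len=0.0670
  (v5,v6,v2) [--+] → (-0.067, 0, 2.964)–(-0.067, 0.067, 2.89938)  len=0.0931
  (v6,v0,v7) [-+-] → (-0.067, 0, 0)–(-0.067, -0.067, 0)  len=0.0670
  (v6,v7,v2) [--+] → (-0.067, -0.067, 2.89938)–(-0.067, 0, 2.964)  len=0.0931
  (v7,v0,v8) [-++] → (-0.067, -0.067, 0)–(-0.067, -1.31225, 0)  len=1.2452
  (v7,v8,v2) [-++] → (-0.067, -1.31225, 0)–(-0.067, -0.067, 2.89938)  len=3.1555

Chained into 1 loop(s):
  loop 1: 8 segments, perimeter = 9.1216
Total perimeter = 9.122


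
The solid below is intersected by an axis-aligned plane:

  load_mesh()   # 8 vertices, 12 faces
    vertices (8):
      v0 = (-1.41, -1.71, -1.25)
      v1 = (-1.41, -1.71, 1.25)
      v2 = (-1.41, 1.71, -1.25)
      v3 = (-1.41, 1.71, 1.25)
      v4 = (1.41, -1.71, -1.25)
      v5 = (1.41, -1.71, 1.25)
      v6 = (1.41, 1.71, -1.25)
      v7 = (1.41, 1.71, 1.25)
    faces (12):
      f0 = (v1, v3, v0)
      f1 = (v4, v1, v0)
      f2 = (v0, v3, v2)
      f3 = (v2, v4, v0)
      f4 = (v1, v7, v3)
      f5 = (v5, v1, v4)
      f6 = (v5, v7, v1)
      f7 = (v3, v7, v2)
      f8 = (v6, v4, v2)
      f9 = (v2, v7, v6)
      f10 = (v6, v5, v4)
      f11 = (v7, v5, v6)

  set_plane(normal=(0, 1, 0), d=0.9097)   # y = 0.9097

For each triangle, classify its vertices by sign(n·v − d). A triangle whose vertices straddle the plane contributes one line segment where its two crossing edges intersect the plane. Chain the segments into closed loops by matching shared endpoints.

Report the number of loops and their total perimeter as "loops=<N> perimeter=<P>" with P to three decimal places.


loops=1 perimeter=10.640

Straddling triangles (8 of 12):
  (v1,v3,v0) [-+-] → (-1.41, 0.9097, 1.25)–(-1.41, 0.9097, 0.664985)  len=0.5850
  (v0,v3,v2) [-++] → (-1.41, 0.9097, 0.664985)–(-1.41, 0.9097, -1.25)  len=1.9150
  (v2,v4,v0) [+--] → (-0.750104, 0.9097, -1.25)–(-1.41, 0.9097, -1.25)  len=0.6599
  (v1,v7,v3) [-++] → (0.750104, 0.9097, 1.25)–(-1.41, 0.9097, 1.25)  len=2.1601
  (v5,v7,v1) [-+-] → (1.41, 0.9097, 1.25)–(0.750104, 0.9097, 1.25)  len=0.6599
  (v6,v4,v2) [+-+] → (1.41, 0.9097, -1.25)–(-0.750104, 0.9097, -1.25)  len=2.1601
  (v6,v5,v4) [+--] → (1.41, 0.9097, -0.664985)–(1.41, 0.9097, -1.25)  len=0.5850
  (v7,v5,v6) [+-+] → (1.41, 0.9097, 1.25)–(1.41, 0.9097, -0.664985)  len=1.9150

Chained into 1 loop(s):
  loop 1: 8 segments, perimeter = 10.6400
Total perimeter = 10.640


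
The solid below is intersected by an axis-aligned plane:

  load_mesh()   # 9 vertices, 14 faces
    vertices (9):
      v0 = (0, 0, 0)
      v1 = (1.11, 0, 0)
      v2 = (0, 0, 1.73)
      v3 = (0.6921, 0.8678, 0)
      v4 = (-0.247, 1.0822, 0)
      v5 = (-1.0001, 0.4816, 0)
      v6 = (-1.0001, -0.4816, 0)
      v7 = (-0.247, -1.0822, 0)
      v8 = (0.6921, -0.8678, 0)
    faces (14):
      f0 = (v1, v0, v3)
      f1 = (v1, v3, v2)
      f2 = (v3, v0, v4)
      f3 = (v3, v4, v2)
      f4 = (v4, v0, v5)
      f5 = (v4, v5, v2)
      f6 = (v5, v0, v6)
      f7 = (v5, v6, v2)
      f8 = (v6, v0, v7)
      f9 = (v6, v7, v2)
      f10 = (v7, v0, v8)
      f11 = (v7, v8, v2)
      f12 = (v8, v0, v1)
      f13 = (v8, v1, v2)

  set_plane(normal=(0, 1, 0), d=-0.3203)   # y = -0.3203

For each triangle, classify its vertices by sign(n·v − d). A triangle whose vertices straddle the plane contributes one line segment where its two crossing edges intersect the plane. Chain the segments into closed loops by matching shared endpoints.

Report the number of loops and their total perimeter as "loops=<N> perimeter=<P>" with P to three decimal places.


Straddling triangles (8 of 14):
  (v5,v0,v6) [++-] → (-0.665141, -0.3203, 0)–(-1.0001, -0.3203, 0)  len=0.3350
  (v5,v6,v2) [+-+] → (-1.0001, -0.3203, 0)–(-0.665141, -0.3203, 0.579421)  len=0.6693
  (v6,v0,v7) [-+-] → (-0.665141, -0.3203, 0)–(-0.0731049, -0.3203, 0)  len=0.5920
  (v6,v7,v2) [--+] → (-0.0731049, -0.3203, 1.21797)–(-0.665141, -0.3203, 0.579421)  len=0.8708
  (v7,v0,v8) [-+-] → (-0.0731049, -0.3203, 0)–(0.25545, -0.3203, 0)  len=0.3286
  (v7,v8,v2) [--+] → (0.25545, -0.3203, 1.09147)–(-0.0731049, -0.3203, 1.21797)  len=0.3521
  (v8,v0,v1) [-++] → (0.25545, -0.3203, 0)–(0.955756, -0.3203, 0)  len=0.7003
  (v8,v1,v2) [-++] → (0.955756, -0.3203, 0)–(0.25545, -0.3203, 1.09147)  len=1.2968

Chained into 1 loop(s):
  loop 1: 8 segments, perimeter = 5.1448
Total perimeter = 5.145

loops=1 perimeter=5.145


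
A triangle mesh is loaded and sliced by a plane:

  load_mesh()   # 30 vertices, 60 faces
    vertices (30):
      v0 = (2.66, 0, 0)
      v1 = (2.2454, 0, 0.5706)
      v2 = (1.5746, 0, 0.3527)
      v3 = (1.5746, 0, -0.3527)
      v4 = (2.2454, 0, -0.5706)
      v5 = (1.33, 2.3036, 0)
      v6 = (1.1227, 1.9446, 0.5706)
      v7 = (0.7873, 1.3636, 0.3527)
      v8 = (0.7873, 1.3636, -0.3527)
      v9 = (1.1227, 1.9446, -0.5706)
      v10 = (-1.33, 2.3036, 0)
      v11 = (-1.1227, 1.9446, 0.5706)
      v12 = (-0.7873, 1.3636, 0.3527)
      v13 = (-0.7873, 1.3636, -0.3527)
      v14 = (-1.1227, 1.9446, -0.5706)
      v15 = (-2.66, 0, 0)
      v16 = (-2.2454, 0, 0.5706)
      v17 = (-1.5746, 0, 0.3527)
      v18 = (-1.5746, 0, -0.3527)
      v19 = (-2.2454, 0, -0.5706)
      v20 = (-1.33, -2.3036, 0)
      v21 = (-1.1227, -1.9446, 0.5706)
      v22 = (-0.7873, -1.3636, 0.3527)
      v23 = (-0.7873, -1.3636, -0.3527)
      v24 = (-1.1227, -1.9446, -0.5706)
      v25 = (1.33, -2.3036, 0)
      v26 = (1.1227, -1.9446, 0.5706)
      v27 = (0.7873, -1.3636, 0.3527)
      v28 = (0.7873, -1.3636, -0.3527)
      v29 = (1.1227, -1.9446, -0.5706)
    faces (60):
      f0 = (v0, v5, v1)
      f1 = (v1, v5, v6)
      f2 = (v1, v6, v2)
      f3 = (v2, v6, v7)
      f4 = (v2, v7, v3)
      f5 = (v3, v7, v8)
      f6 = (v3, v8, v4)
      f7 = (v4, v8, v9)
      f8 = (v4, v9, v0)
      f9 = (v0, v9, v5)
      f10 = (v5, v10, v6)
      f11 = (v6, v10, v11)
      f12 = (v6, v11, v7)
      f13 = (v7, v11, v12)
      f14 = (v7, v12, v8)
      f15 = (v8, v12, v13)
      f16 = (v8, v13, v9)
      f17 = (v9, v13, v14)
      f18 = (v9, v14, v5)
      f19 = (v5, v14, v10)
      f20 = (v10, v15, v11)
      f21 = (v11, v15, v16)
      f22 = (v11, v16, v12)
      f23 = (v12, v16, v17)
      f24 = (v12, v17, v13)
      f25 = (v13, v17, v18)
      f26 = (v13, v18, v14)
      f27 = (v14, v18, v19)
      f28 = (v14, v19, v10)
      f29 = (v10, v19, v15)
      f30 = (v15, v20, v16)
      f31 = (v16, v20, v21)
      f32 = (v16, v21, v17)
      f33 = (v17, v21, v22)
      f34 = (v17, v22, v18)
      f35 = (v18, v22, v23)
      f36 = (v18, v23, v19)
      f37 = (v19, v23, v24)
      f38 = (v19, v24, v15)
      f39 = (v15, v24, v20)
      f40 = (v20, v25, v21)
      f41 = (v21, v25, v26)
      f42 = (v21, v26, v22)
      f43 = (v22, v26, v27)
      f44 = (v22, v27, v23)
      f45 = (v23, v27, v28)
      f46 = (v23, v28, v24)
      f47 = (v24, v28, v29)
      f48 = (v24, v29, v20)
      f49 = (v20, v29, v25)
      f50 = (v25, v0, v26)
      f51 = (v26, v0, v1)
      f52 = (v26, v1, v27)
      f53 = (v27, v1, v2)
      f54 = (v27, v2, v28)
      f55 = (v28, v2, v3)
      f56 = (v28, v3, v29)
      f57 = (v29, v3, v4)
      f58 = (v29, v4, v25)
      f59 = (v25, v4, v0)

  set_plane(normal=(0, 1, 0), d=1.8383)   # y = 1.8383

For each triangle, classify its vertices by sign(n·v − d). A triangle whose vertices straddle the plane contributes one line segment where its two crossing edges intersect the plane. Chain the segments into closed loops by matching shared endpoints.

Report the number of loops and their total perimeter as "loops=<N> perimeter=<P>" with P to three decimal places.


Straddling triangles (18 of 60):
  (v0,v5,v1) [-+-] → (1.59864, 1.8383, 0)–(1.5149, 1.8383, 0.115254)  len=0.1425
  (v1,v5,v6) [-++] → (1.5149, 1.8383, 0.115254)–(1.18407, 1.8383, 0.5706)  len=0.5628
  (v1,v6,v2) [-+-] → (1.18407, 1.8383, 0.5706)–(1.1474, 1.8383, 0.558689)  len=0.0386
  (v2,v6,v7) [-+-] → (1.1474, 1.8383, 0.558689)–(1.06134, 1.8383, 0.530733)  len=0.0905
  (v4,v8,v9) [--+] → (1.06134, 1.8383, -0.530733)–(1.18407, 1.8383, -0.5706)  len=0.1290
  (v4,v9,v0) [-+-] → (1.18407, 1.8383, -0.5706)–(1.20674, 1.8383, -0.539409)  len=0.0386
  (v0,v9,v5) [-++] → (1.20674, 1.8383, -0.539409)–(1.59864, 1.8383, 0)  len=0.6667
  (v6,v11,v7) [++-] → (-0.773246, 1.8383, 0.530733)–(1.06134, 1.8383, 0.530733)  len=1.8346
  (v7,v11,v12) [-+-] → (-0.773246, 1.8383, 0.530733)–(-1.06134, 1.8383, 0.530733)  len=0.2881
  (v8,v13,v9) [--+] → (0.773246, 1.8383, -0.530733)–(1.06134, 1.8383, -0.530733)  len=0.2881
  (v9,v13,v14) [+-+] → (0.773246, 1.8383, -0.530733)–(-1.06134, 1.8383, -0.530733)  len=1.8346
  (v10,v15,v11) [+-+] → (-1.59864, 1.8383, 0)–(-1.20674, 1.8383, 0.539409)  len=0.6667
  (v11,v15,v16) [+--] → (-1.20674, 1.8383, 0.539409)–(-1.18407, 1.8383, 0.5706)  len=0.0386
  (v11,v16,v12) [+--] → (-1.18407, 1.8383, 0.5706)–(-1.06134, 1.8383, 0.530733)  len=0.1290
  (v13,v18,v14) [--+] → (-1.1474, 1.8383, -0.558689)–(-1.06134, 1.8383, -0.530733)  len=0.0905
  (v14,v18,v19) [+--] → (-1.1474, 1.8383, -0.558689)–(-1.18407, 1.8383, -0.5706)  len=0.0386
  (v14,v19,v10) [+-+] → (-1.18407, 1.8383, -0.5706)–(-1.5149, 1.8383, -0.115254)  len=0.5628
  (v10,v19,v15) [+--] → (-1.5149, 1.8383, -0.115254)–(-1.59864, 1.8383, 0)  len=0.1425

Chained into 1 loop(s):
  loop 1: 18 segments, perimeter = 7.5828
Total perimeter = 7.583

loops=1 perimeter=7.583


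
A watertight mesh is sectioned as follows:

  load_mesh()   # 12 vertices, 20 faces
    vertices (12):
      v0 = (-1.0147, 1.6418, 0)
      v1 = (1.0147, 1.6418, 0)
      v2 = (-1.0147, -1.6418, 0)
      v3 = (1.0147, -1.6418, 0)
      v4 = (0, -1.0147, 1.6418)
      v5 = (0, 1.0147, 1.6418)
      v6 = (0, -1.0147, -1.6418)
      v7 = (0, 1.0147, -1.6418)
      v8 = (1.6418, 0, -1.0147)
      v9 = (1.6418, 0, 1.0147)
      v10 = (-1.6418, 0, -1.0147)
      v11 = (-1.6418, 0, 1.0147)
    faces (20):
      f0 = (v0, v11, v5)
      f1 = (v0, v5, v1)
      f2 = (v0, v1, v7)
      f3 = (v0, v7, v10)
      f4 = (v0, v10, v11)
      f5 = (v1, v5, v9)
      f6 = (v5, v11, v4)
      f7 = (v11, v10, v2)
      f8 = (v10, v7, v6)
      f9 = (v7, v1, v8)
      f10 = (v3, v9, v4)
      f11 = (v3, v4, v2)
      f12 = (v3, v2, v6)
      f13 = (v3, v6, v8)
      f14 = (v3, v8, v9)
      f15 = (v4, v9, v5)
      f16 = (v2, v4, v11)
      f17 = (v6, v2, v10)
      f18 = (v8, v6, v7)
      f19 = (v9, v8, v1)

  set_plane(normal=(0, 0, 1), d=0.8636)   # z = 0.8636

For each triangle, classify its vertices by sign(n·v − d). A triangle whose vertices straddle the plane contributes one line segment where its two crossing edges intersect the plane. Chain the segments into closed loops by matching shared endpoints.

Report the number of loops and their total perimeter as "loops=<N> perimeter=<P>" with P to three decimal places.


Straddling triangles (10 of 20):
  (v0,v11,v5) [-++] → (-1.54842, 0.244482, 0.8636)–(-0.48096, 1.31194, 0.8636)  len=1.5096
  (v0,v5,v1) [-+-] → (-0.48096, 1.31194, 0.8636)–(0.48096, 1.31194, 0.8636)  len=0.9619
  (v0,v10,v11) [--+] → (-1.6418, 0, 0.8636)–(-1.54842, 0.244482, 0.8636)  len=0.2617
  (v1,v5,v9) [-++] → (0.48096, 1.31194, 0.8636)–(1.54842, 0.244482, 0.8636)  len=1.5096
  (v11,v10,v2) [+--] → (-1.6418, 0, 0.8636)–(-1.54842, -0.244482, 0.8636)  len=0.2617
  (v3,v9,v4) [-++] → (1.54842, -0.244482, 0.8636)–(0.48096, -1.31194, 0.8636)  len=1.5096
  (v3,v4,v2) [-+-] → (0.48096, -1.31194, 0.8636)–(-0.48096, -1.31194, 0.8636)  len=0.9619
  (v3,v8,v9) [--+] → (1.6418, 0, 0.8636)–(1.54842, -0.244482, 0.8636)  len=0.2617
  (v2,v4,v11) [-++] → (-0.48096, -1.31194, 0.8636)–(-1.54842, -0.244482, 0.8636)  len=1.5096
  (v9,v8,v1) [+--] → (1.6418, 0, 0.8636)–(1.54842, 0.244482, 0.8636)  len=0.2617

Chained into 1 loop(s):
  loop 1: 10 segments, perimeter = 9.0091
Total perimeter = 9.009

loops=1 perimeter=9.009


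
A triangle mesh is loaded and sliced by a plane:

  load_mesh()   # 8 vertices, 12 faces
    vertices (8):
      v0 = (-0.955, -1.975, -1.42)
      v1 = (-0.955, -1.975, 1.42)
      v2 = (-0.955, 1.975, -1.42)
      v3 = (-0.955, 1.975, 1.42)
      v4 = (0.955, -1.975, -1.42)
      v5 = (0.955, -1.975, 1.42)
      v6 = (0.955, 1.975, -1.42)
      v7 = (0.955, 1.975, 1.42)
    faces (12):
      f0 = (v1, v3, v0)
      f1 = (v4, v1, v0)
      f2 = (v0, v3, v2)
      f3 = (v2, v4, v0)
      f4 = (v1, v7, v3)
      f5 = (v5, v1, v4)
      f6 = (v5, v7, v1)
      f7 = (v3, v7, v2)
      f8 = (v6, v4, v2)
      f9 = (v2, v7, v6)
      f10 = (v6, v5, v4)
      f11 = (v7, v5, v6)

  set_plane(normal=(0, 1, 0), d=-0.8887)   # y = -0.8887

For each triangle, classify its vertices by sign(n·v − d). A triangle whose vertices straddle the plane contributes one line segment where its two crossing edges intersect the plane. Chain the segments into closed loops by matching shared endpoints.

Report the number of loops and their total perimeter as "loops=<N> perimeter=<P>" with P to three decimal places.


loops=1 perimeter=9.500

Straddling triangles (8 of 12):
  (v1,v3,v0) [-+-] → (-0.955, -0.8887, 1.42)–(-0.955, -0.8887, -0.638964)  len=2.0590
  (v0,v3,v2) [-++] → (-0.955, -0.8887, -0.638964)–(-0.955, -0.8887, -1.42)  len=0.7810
  (v2,v4,v0) [+--] → (0.429726, -0.8887, -1.42)–(-0.955, -0.8887, -1.42)  len=1.3847
  (v1,v7,v3) [-++] → (-0.429726, -0.8887, 1.42)–(-0.955, -0.8887, 1.42)  len=0.5253
  (v5,v7,v1) [-+-] → (0.955, -0.8887, 1.42)–(-0.429726, -0.8887, 1.42)  len=1.3847
  (v6,v4,v2) [+-+] → (0.955, -0.8887, -1.42)–(0.429726, -0.8887, -1.42)  len=0.5253
  (v6,v5,v4) [+--] → (0.955, -0.8887, 0.638964)–(0.955, -0.8887, -1.42)  len=2.0590
  (v7,v5,v6) [+-+] → (0.955, -0.8887, 1.42)–(0.955, -0.8887, 0.638964)  len=0.7810

Chained into 1 loop(s):
  loop 1: 8 segments, perimeter = 9.5000
Total perimeter = 9.500


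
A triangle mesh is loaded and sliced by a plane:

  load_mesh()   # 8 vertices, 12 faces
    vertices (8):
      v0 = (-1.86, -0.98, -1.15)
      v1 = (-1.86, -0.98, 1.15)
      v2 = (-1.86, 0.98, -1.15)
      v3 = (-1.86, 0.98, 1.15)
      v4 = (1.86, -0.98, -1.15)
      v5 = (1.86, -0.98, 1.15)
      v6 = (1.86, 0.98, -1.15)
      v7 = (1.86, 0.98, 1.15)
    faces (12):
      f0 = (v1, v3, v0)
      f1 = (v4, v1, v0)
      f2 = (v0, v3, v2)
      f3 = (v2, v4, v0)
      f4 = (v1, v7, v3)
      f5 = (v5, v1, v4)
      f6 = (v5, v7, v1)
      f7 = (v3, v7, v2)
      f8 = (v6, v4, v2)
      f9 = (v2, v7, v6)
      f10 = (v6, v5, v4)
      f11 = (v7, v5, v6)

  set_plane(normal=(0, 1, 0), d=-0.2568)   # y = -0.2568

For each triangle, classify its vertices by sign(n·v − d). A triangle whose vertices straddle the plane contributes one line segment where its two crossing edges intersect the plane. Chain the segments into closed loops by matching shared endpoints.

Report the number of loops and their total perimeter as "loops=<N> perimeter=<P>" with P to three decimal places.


loops=1 perimeter=12.040

Straddling triangles (8 of 12):
  (v1,v3,v0) [-+-] → (-1.86, -0.2568, 1.15)–(-1.86, -0.2568, -0.301347)  len=1.4513
  (v0,v3,v2) [-++] → (-1.86, -0.2568, -0.301347)–(-1.86, -0.2568, -1.15)  len=0.8487
  (v2,v4,v0) [+--] → (0.487396, -0.2568, -1.15)–(-1.86, -0.2568, -1.15)  len=2.3474
  (v1,v7,v3) [-++] → (-0.487396, -0.2568, 1.15)–(-1.86, -0.2568, 1.15)  len=1.3726
  (v5,v7,v1) [-+-] → (1.86, -0.2568, 1.15)–(-0.487396, -0.2568, 1.15)  len=2.3474
  (v6,v4,v2) [+-+] → (1.86, -0.2568, -1.15)–(0.487396, -0.2568, -1.15)  len=1.3726
  (v6,v5,v4) [+--] → (1.86, -0.2568, 0.301347)–(1.86, -0.2568, -1.15)  len=1.4513
  (v7,v5,v6) [+-+] → (1.86, -0.2568, 1.15)–(1.86, -0.2568, 0.301347)  len=0.8487

Chained into 1 loop(s):
  loop 1: 8 segments, perimeter = 12.0400
Total perimeter = 12.040


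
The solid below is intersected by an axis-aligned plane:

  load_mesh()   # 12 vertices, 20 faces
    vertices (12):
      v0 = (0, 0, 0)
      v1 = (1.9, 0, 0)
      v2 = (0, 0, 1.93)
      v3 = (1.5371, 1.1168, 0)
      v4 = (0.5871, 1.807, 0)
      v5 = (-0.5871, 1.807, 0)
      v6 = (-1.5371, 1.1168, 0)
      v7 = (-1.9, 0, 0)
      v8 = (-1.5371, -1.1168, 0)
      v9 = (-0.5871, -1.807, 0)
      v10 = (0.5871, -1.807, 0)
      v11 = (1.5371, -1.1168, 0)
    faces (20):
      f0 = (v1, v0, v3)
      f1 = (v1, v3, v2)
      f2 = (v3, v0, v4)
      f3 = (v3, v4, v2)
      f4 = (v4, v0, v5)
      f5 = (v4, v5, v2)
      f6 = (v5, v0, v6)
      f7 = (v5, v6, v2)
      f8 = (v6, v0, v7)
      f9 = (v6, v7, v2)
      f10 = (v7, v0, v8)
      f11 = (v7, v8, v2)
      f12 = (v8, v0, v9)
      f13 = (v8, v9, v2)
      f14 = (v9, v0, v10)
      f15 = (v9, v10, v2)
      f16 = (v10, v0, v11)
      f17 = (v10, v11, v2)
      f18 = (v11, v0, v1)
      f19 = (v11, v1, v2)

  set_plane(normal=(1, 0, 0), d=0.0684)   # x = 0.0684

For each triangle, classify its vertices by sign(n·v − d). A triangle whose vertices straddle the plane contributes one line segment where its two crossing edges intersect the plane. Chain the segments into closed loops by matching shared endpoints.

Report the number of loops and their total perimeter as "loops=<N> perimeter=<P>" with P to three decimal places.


loops=1 perimeter=8.815

Straddling triangles (12 of 20):
  (v1,v0,v3) [+-+] → (0.0684, 0, 0)–(0.0684, 0.0496969, 0)  len=0.0497
  (v1,v3,v2) [++-] → (0.0684, 0.0496969, 1.84412)–(0.0684, 0, 1.86052)  len=0.0523
  (v3,v0,v4) [+-+] → (0.0684, 0.0496969, 0)–(0.0684, 0.210524, 0)  len=0.1608
  (v3,v4,v2) [++-] → (0.0684, 0.210524, 1.70515)–(0.0684, 0.0496969, 1.84412)  len=0.2126
  (v4,v0,v5) [+--] → (0.0684, 0.210524, 0)–(0.0684, 1.807, 0)  len=1.5965
  (v4,v5,v2) [+--] → (0.0684, 1.807, 0)–(0.0684, 0.210524, 1.70515)  len=2.3359
  (v9,v0,v10) [--+] → (0.0684, -0.210524, 0)–(0.0684, -1.807, 0)  len=1.5965
  (v9,v10,v2) [-+-] → (0.0684, -1.807, 0)–(0.0684, -0.210524, 1.70515)  len=2.3359
  (v10,v0,v11) [+-+] → (0.0684, -0.210524, 0)–(0.0684, -0.0496969, 0)  len=0.1608
  (v10,v11,v2) [++-] → (0.0684, -0.0496969, 1.84412)–(0.0684, -0.210524, 1.70515)  len=0.2126
  (v11,v0,v1) [+-+] → (0.0684, -0.0496969, 0)–(0.0684, 0, 0)  len=0.0497
  (v11,v1,v2) [++-] → (0.0684, 0, 1.86052)–(0.0684, -0.0496969, 1.84412)  len=0.0523

Chained into 1 loop(s):
  loop 1: 12 segments, perimeter = 8.8155
Total perimeter = 8.815


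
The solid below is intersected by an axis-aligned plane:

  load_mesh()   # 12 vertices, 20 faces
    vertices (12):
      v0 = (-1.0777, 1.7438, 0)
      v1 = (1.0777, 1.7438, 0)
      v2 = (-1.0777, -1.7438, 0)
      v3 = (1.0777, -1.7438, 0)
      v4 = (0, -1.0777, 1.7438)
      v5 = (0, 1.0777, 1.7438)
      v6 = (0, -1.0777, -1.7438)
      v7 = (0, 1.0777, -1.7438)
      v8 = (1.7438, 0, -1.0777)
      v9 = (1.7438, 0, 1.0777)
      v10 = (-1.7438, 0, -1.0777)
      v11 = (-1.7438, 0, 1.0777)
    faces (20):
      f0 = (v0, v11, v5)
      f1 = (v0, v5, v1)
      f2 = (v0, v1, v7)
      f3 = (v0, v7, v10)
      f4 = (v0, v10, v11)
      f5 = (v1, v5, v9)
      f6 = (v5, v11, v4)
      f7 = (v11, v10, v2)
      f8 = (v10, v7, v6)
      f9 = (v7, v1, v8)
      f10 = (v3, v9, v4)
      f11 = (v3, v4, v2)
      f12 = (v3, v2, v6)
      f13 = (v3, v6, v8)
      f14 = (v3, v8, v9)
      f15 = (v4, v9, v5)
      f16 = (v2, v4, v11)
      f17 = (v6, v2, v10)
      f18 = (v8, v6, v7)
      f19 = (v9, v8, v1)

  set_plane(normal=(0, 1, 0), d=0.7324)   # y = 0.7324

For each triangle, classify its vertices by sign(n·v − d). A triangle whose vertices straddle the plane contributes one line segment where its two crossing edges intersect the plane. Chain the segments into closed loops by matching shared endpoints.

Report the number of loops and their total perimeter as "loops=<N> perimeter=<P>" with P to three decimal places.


Straddling triangles (10 of 20):
  (v0,v11,v5) [+-+] → (-1.46404, 0.7324, 0.625064)–(-0.558721, 0.7324, 1.53038)  len=1.2803
  (v0,v7,v10) [++-] → (-0.558721, 0.7324, -1.53038)–(-1.46404, 0.7324, -0.625064)  len=1.2803
  (v0,v10,v11) [+--] → (-1.46404, 0.7324, -0.625064)–(-1.46404, 0.7324, 0.625064)  len=1.2501
  (v1,v5,v9) [++-] → (0.558721, 0.7324, 1.53038)–(1.46404, 0.7324, 0.625064)  len=1.2803
  (v5,v11,v4) [+--] → (-0.558721, 0.7324, 1.53038)–(0, 0.7324, 1.7438)  len=0.5981
  (v10,v7,v6) [-+-] → (-0.558721, 0.7324, -1.53038)–(0, 0.7324, -1.7438)  len=0.5981
  (v7,v1,v8) [++-] → (1.46404, 0.7324, -0.625064)–(0.558721, 0.7324, -1.53038)  len=1.2803
  (v4,v9,v5) [--+] → (0.558721, 0.7324, 1.53038)–(0, 0.7324, 1.7438)  len=0.5981
  (v8,v6,v7) [--+] → (0, 0.7324, -1.7438)–(0.558721, 0.7324, -1.53038)  len=0.5981
  (v9,v8,v1) [--+] → (1.46404, 0.7324, -0.625064)–(1.46404, 0.7324, 0.625064)  len=1.2501

Chained into 1 loop(s):
  loop 1: 10 segments, perimeter = 10.0139
Total perimeter = 10.014

loops=1 perimeter=10.014


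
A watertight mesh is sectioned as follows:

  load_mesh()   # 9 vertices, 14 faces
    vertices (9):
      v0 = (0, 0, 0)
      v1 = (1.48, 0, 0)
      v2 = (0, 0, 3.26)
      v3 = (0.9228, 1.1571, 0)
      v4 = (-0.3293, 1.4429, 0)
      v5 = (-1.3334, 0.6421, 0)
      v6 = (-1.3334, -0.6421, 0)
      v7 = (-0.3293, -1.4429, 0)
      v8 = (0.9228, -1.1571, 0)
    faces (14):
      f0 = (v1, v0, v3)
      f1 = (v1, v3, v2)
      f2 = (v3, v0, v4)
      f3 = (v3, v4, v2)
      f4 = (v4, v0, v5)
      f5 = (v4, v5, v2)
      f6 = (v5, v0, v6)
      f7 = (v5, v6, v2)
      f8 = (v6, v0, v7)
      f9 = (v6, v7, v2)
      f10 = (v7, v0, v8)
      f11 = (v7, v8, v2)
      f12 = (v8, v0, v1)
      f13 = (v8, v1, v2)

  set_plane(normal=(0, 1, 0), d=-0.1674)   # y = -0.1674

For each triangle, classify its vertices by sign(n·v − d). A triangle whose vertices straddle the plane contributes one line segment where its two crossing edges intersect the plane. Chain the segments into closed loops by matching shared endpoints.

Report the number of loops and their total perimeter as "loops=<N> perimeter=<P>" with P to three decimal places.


Straddling triangles (8 of 14):
  (v5,v0,v6) [++-] → (-0.347627, -0.1674, 0)–(-1.3334, -0.1674, 0)  len=0.9858
  (v5,v6,v2) [+-+] → (-1.3334, -0.1674, 0)–(-0.347627, -0.1674, 2.4101)  len=2.6039
  (v6,v0,v7) [-+-] → (-0.347627, -0.1674, 0)–(-0.0382042, -0.1674, 0)  len=0.3094
  (v6,v7,v2) [--+] → (-0.0382042, -0.1674, 2.88179)–(-0.347627, -0.1674, 2.4101)  len=0.5641
  (v7,v0,v8) [-+-] → (-0.0382042, -0.1674, 0)–(0.133503, -0.1674, 0)  len=0.1717
  (v7,v8,v2) [--+] → (0.133503, -0.1674, 2.78837)–(-0.0382042, -0.1674, 2.88179)  len=0.1955
  (v8,v0,v1) [-++] → (0.133503, -0.1674, 0)–(1.39939, -0.1674, 0)  len=1.2659
  (v8,v1,v2) [-++] → (1.39939, -0.1674, 0)–(0.133503, -0.1674, 2.78837)  len=3.0623

Chained into 1 loop(s):
  loop 1: 8 segments, perimeter = 9.1586
Total perimeter = 9.159

loops=1 perimeter=9.159


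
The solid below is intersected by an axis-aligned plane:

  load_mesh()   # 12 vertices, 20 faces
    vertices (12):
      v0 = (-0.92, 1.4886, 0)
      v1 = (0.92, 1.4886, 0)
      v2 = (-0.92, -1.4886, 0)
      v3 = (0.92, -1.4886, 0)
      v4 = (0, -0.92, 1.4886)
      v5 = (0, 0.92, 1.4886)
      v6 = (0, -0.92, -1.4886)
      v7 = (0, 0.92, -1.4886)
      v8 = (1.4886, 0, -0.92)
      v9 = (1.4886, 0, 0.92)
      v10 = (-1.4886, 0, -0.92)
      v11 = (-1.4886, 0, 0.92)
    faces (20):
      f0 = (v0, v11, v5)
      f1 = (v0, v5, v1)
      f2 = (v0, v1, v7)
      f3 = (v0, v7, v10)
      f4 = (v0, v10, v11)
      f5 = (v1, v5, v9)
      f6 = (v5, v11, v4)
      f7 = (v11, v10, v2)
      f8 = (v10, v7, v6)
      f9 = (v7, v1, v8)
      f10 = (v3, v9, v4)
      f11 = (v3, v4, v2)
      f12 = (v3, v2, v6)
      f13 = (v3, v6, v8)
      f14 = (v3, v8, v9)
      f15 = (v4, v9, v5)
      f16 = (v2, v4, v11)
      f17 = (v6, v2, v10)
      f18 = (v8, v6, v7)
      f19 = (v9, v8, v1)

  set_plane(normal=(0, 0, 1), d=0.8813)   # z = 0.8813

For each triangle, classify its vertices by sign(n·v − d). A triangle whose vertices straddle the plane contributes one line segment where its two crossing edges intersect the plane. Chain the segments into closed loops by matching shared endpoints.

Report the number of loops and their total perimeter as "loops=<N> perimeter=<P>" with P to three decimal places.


Straddling triangles (10 of 20):
  (v0,v11,v5) [-++] → (-1.46468, 0.0626183, 0.8813)–(-0.37533, 1.15197, 0.8813)  len=1.5406
  (v0,v5,v1) [-+-] → (-0.37533, 1.15197, 0.8813)–(0.37533, 1.15197, 0.8813)  len=0.7507
  (v0,v10,v11) [--+] → (-1.4886, 0, 0.8813)–(-1.46468, 0.0626183, 0.8813)  len=0.0670
  (v1,v5,v9) [-++] → (0.37533, 1.15197, 0.8813)–(1.46468, 0.0626183, 0.8813)  len=1.5406
  (v11,v10,v2) [+--] → (-1.4886, 0, 0.8813)–(-1.46468, -0.0626183, 0.8813)  len=0.0670
  (v3,v9,v4) [-++] → (1.46468, -0.0626183, 0.8813)–(0.37533, -1.15197, 0.8813)  len=1.5406
  (v3,v4,v2) [-+-] → (0.37533, -1.15197, 0.8813)–(-0.37533, -1.15197, 0.8813)  len=0.7507
  (v3,v8,v9) [--+] → (1.4886, 0, 0.8813)–(1.46468, -0.0626183, 0.8813)  len=0.0670
  (v2,v4,v11) [-++] → (-0.37533, -1.15197, 0.8813)–(-1.46468, -0.0626183, 0.8813)  len=1.5406
  (v9,v8,v1) [+--] → (1.4886, 0, 0.8813)–(1.46468, 0.0626183, 0.8813)  len=0.0670

Chained into 1 loop(s):
  loop 1: 10 segments, perimeter = 7.9317
Total perimeter = 7.932

loops=1 perimeter=7.932


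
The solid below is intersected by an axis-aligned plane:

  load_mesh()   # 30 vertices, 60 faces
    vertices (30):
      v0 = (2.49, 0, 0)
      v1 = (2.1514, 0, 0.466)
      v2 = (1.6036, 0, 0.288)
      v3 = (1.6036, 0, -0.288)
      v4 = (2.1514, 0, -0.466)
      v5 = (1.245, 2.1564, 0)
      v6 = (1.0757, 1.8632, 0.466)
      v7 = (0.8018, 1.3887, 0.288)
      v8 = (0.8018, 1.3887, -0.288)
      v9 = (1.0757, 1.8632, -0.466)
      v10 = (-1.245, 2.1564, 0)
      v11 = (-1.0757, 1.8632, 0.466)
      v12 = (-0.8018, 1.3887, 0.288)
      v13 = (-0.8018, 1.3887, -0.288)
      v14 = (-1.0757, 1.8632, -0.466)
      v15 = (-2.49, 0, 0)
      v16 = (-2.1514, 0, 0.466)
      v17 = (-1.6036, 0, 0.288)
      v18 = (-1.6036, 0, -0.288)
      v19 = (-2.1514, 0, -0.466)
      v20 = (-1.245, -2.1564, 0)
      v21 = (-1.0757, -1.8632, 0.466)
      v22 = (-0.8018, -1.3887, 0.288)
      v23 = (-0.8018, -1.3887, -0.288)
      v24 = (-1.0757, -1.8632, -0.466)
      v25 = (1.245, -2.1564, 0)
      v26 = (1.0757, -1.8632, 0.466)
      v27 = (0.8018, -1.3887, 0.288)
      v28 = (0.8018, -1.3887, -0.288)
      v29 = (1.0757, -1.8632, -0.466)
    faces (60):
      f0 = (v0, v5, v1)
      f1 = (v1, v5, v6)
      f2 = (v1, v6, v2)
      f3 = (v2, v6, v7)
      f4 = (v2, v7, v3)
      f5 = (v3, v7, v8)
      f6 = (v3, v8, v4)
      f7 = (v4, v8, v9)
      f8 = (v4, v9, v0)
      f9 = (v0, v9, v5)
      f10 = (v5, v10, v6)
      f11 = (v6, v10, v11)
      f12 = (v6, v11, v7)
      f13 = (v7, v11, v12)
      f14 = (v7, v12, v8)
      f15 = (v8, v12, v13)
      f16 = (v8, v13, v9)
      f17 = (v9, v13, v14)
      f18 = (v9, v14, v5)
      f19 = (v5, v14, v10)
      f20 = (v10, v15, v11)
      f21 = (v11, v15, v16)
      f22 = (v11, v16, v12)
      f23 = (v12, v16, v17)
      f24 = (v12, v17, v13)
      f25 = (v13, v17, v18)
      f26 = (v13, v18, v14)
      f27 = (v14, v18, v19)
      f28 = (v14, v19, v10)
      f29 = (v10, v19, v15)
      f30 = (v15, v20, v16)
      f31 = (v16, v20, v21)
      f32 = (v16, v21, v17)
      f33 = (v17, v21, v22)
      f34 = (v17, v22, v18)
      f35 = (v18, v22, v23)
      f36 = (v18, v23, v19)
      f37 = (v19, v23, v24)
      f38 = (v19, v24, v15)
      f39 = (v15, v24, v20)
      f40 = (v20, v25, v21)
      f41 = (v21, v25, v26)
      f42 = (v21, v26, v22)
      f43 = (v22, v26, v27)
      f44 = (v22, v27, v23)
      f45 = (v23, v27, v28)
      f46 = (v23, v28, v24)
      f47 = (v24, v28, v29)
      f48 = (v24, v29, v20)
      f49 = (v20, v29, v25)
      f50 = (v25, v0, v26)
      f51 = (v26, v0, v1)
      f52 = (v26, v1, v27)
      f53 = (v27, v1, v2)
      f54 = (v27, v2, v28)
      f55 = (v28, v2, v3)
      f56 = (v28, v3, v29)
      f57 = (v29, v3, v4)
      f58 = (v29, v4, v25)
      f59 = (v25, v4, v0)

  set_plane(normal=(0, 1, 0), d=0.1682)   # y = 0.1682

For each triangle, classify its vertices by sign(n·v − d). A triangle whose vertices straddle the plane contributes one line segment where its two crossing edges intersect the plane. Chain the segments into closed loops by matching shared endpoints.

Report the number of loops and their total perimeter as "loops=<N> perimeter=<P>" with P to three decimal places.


Straddling triangles (20 of 60):
  (v0,v5,v1) [-+-] → (2.39289, 0.1682, 0)–(2.0807, 0.1682, 0.429652)  len=0.5311
  (v1,v5,v6) [-++] → (2.0807, 0.1682, 0.429652)–(2.05429, 0.1682, 0.466)  len=0.0449
  (v1,v6,v2) [-+-] → (2.05429, 0.1682, 0.466)–(1.55594, 0.1682, 0.304069)  len=0.5240
  (v2,v6,v7) [-++] → (1.55594, 0.1682, 0.304069)–(1.50649, 0.1682, 0.288)  len=0.0520
  (v2,v7,v3) [-+-] → (1.50649, 0.1682, 0.288)–(1.50649, 0.1682, -0.218235)  len=0.5062
  (v3,v7,v8) [-++] → (1.50649, 0.1682, -0.218235)–(1.50649, 0.1682, -0.288)  len=0.0698
  (v3,v8,v4) [-+-] → (1.50649, 0.1682, -0.288)–(1.98794, 0.1682, -0.444441)  len=0.5062
  (v4,v8,v9) [-++] → (1.98794, 0.1682, -0.444441)–(2.05429, 0.1682, -0.466)  len=0.0698
  (v4,v9,v0) [-+-] → (2.05429, 0.1682, -0.466)–(2.36232, 0.1682, -0.0420681)  len=0.5240
  (v0,v9,v5) [-++] → (2.36232, 0.1682, -0.0420681)–(2.39289, 0.1682, 0)  len=0.0520
  (v10,v15,v11) [+-+] → (-2.39289, 0.1682, 0)–(-2.36232, 0.1682, 0.0420681)  len=0.0520
  (v11,v15,v16) [+--] → (-2.36232, 0.1682, 0.0420681)–(-2.05429, 0.1682, 0.466)  len=0.5240
  (v11,v16,v12) [+-+] → (-2.05429, 0.1682, 0.466)–(-1.98794, 0.1682, 0.444441)  len=0.0698
  (v12,v16,v17) [+--] → (-1.98794, 0.1682, 0.444441)–(-1.50649, 0.1682, 0.288)  len=0.5062
  (v12,v17,v13) [+-+] → (-1.50649, 0.1682, 0.288)–(-1.50649, 0.1682, 0.218235)  len=0.0698
  (v13,v17,v18) [+--] → (-1.50649, 0.1682, 0.218235)–(-1.50649, 0.1682, -0.288)  len=0.5062
  (v13,v18,v14) [+-+] → (-1.50649, 0.1682, -0.288)–(-1.55594, 0.1682, -0.304069)  len=0.0520
  (v14,v18,v19) [+--] → (-1.55594, 0.1682, -0.304069)–(-2.05429, 0.1682, -0.466)  len=0.5240
  (v14,v19,v10) [+-+] → (-2.05429, 0.1682, -0.466)–(-2.0807, 0.1682, -0.429652)  len=0.0449
  (v10,v19,v15) [+--] → (-2.0807, 0.1682, -0.429652)–(-2.39289, 0.1682, 0)  len=0.5311

Chained into 2 loop(s):
  loop 1: 10 segments, perimeter = 2.8800
  loop 2: 10 segments, perimeter = 2.8800
Total perimeter = 5.760

loops=2 perimeter=5.760


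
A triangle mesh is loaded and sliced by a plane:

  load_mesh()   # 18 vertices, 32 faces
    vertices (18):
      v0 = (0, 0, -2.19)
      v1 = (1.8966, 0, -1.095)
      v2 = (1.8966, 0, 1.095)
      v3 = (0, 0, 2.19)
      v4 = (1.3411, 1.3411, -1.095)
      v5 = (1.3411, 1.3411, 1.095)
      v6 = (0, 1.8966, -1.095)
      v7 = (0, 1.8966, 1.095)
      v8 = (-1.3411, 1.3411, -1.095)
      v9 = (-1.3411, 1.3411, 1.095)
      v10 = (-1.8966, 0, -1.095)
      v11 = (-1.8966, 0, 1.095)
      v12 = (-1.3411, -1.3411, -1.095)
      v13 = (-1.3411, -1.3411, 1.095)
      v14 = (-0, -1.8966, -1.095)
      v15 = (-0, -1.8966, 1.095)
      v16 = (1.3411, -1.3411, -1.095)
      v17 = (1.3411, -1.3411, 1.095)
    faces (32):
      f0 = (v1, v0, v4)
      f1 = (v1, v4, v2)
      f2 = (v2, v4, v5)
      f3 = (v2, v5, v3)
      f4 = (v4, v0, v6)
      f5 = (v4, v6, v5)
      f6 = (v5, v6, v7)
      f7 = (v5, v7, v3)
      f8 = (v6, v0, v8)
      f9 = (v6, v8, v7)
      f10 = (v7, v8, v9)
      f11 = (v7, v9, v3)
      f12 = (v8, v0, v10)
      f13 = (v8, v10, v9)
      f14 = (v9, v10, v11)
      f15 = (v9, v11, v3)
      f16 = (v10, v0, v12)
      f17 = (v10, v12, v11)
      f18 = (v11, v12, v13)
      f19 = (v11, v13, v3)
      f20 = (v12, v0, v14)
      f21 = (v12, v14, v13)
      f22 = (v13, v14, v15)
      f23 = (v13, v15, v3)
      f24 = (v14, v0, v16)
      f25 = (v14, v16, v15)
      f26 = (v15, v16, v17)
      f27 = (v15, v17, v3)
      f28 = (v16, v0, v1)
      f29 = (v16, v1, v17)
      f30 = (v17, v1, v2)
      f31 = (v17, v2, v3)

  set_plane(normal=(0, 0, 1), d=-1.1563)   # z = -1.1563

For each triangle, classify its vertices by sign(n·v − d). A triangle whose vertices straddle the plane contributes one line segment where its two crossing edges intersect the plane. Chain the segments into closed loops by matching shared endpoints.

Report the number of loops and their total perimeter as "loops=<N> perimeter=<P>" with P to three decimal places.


Straddling triangles (8 of 32):
  (v1,v0,v4) [+-+] → (1.79043, 0, -1.1563)–(1.26602, 1.26602, -1.1563)  len=1.3703
  (v4,v0,v6) [+-+] → (1.26602, 1.26602, -1.1563)–(0, 1.79043, -1.1563)  len=1.3703
  (v6,v0,v8) [+-+] → (0, 1.79043, -1.1563)–(-1.26602, 1.26602, -1.1563)  len=1.3703
  (v8,v0,v10) [+-+] → (-1.26602, 1.26602, -1.1563)–(-1.79043, 0, -1.1563)  len=1.3703
  (v10,v0,v12) [+-+] → (-1.79043, 0, -1.1563)–(-1.26602, -1.26602, -1.1563)  len=1.3703
  (v12,v0,v14) [+-+] → (-1.26602, -1.26602, -1.1563)–(0, -1.79043, -1.1563)  len=1.3703
  (v14,v0,v16) [+-+] → (0, -1.79043, -1.1563)–(1.26602, -1.26602, -1.1563)  len=1.3703
  (v16,v0,v1) [+-+] → (1.26602, -1.26602, -1.1563)–(1.79043, 0, -1.1563)  len=1.3703

Chained into 1 loop(s):
  loop 1: 8 segments, perimeter = 10.9627
Total perimeter = 10.963

loops=1 perimeter=10.963
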